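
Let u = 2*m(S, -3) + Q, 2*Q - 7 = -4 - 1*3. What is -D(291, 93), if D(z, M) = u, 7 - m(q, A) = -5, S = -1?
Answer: -24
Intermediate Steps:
m(q, A) = 12 (m(q, A) = 7 - 1*(-5) = 7 + 5 = 12)
Q = 0 (Q = 7/2 + (-4 - 1*3)/2 = 7/2 + (-4 - 3)/2 = 7/2 + (½)*(-7) = 7/2 - 7/2 = 0)
u = 24 (u = 2*12 + 0 = 24 + 0 = 24)
D(z, M) = 24
-D(291, 93) = -1*24 = -24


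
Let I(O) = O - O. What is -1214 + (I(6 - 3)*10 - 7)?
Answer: -1221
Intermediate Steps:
I(O) = 0
-1214 + (I(6 - 3)*10 - 7) = -1214 + (0*10 - 7) = -1214 + (0 - 7) = -1214 - 7 = -1221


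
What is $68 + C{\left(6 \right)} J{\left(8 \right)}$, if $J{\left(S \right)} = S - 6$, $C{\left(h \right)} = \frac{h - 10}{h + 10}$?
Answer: $\frac{135}{2} \approx 67.5$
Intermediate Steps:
$C{\left(h \right)} = \frac{-10 + h}{10 + h}$
$J{\left(S \right)} = -6 + S$
$68 + C{\left(6 \right)} J{\left(8 \right)} = 68 + \frac{-10 + 6}{10 + 6} \left(-6 + 8\right) = 68 + \frac{1}{16} \left(-4\right) 2 = 68 - \frac{1}{2} = \frac{135}{2}$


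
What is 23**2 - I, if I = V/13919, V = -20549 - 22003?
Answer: 7405703/13919 ≈ 532.06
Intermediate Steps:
V = -42552
I = -42552/13919 ≈ -3.0571
23**2 - I = 23**2 - 1*(-42552/13919) = 529 + 42552/13919 = 7405703/13919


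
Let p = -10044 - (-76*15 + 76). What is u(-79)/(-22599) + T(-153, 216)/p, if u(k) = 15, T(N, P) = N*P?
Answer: 62226421/16911585 ≈ 3.6795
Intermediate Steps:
p = -8980 (p = -10044 - (-1140 + 76) = -10044 - 1*(-1064) = -10044 + 1064 = -8980)
u(-79)/(-22599) + T(-153, 216)/p = 15/(-22599) - 153*216/(-8980) = 15*(-1/22599) - 33048*(-1/8980) = -5/7533 + 8262/2245 = 62226421/16911585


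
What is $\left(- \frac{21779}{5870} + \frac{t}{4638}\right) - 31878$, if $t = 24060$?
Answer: $- \frac{144640040247}{4537510} \approx -31877.0$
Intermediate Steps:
$\left(- \frac{21779}{5870} + \frac{t}{4638}\right) - 31878 = \left(- \frac{21779}{5870} + \frac{24060}{4638}\right) - 31878 = \left(\left(-21779\right) \frac{1}{5870} + 24060 \cdot \frac{1}{4638}\right) - 31878 = \left(- \frac{21779}{5870} + \frac{4010}{773}\right) - 31878 = \frac{6703533}{4537510} - 31878 = - \frac{144640040247}{4537510}$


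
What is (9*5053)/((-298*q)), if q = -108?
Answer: 5053/3576 ≈ 1.4130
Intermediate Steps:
(9*5053)/((-298*q)) = (9*5053)/((-298*(-108))) = 45477/32184 = 45477*(1/32184) = 5053/3576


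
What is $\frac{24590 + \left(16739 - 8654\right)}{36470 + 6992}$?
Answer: $\frac{32675}{43462} \approx 0.75181$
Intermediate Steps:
$\frac{24590 + \left(16739 - 8654\right)}{36470 + 6992} = \frac{24590 + 8085}{43462} = 32675 \cdot \frac{1}{43462} = \frac{32675}{43462}$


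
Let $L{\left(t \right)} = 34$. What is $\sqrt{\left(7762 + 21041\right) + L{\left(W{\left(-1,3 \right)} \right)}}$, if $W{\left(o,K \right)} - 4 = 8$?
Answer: $\sqrt{28837} \approx 169.81$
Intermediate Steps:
$W{\left(o,K \right)} = 12$ ($W{\left(o,K \right)} = 4 + 8 = 12$)
$\sqrt{\left(7762 + 21041\right) + L{\left(W{\left(-1,3 \right)} \right)}} = \sqrt{\left(7762 + 21041\right) + 34} = \sqrt{28803 + 34} = \sqrt{28837}$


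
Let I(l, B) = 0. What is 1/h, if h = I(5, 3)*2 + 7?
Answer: ⅐ ≈ 0.14286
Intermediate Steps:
h = 7 (h = 0*2 + 7 = 0 + 7 = 7)
1/h = 1/7 = ⅐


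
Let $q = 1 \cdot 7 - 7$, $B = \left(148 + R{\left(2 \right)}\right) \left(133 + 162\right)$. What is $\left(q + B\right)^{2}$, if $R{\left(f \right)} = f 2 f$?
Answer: $2117840400$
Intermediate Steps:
$R{\left(f \right)} = 2 f^{2}$ ($R{\left(f \right)} = 2 f f = 2 f^{2}$)
$B = 46020$ ($B = \left(148 + 2 \cdot 2^{2}\right) \left(133 + 162\right) = \left(148 + 2 \cdot 4\right) 295 = \left(148 + 8\right) 295 = 156 \cdot 295 = 46020$)
$q = 0$ ($q = 7 - 7 = 0$)
$\left(q + B\right)^{2} = \left(0 + 46020\right)^{2} = 46020^{2} = 2117840400$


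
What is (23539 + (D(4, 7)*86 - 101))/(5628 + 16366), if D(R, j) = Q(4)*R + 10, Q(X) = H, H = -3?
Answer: 11633/10997 ≈ 1.0578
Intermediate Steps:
Q(X) = -3
D(R, j) = 10 - 3*R (D(R, j) = -3*R + 10 = 10 - 3*R)
(23539 + (D(4, 7)*86 - 101))/(5628 + 16366) = (23539 + ((10 - 3*4)*86 - 101))/(5628 + 16366) = (23539 + ((10 - 12)*86 - 101))/21994 = (23539 + (-2*86 - 101))*(1/21994) = (23539 + (-172 - 101))*(1/21994) = (23539 - 273)*(1/21994) = 23266*(1/21994) = 11633/10997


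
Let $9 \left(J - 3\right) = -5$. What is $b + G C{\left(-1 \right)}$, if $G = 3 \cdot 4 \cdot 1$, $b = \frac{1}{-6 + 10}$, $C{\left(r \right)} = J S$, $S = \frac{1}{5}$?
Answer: $\frac{367}{60} \approx 6.1167$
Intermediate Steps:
$S = \frac{1}{5} \approx 0.2$
$J = \frac{22}{9}$ ($J = 3 + \frac{1}{9} \left(-5\right) = 3 - \frac{5}{9} = \frac{22}{9} \approx 2.4444$)
$C{\left(r \right)} = \frac{22}{45}$ ($C{\left(r \right)} = \frac{22}{9} \cdot \frac{1}{5} = \frac{22}{45}$)
$b = \frac{1}{4} \approx 0.25$
$G = 12$ ($G = 12 \cdot 1 = 12$)
$b + G C{\left(-1 \right)} = \frac{1}{4} + 12 \cdot \frac{22}{45} = \frac{1}{4} + \frac{88}{15} = \frac{367}{60}$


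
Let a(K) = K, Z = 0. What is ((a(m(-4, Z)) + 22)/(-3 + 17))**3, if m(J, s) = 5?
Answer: 19683/2744 ≈ 7.1731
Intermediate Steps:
((a(m(-4, Z)) + 22)/(-3 + 17))**3 = ((5 + 22)/(-3 + 17))**3 = (27/14)**3 = 19683/2744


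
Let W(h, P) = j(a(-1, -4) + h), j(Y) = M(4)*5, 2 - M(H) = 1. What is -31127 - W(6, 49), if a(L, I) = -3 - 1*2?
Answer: -31132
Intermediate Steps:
M(H) = 1 (M(H) = 2 - 1*1 = 2 - 1 = 1)
a(L, I) = -5 (a(L, I) = -3 - 2 = -5)
j(Y) = 5 (j(Y) = 1*5 = 5)
W(h, P) = 5
-31127 - W(6, 49) = -31127 - 1*5 = -31127 - 5 = -31132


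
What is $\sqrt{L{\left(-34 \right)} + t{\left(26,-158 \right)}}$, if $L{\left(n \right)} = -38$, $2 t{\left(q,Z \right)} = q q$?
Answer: $10 \sqrt{3} \approx 17.32$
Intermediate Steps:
$t{\left(q,Z \right)} = \frac{q^{2}}{2}$ ($t{\left(q,Z \right)} = \frac{q q}{2} = \frac{q^{2}}{2}$)
$\sqrt{L{\left(-34 \right)} + t{\left(26,-158 \right)}} = \sqrt{-38 + \frac{26^{2}}{2}} = \sqrt{-38 + \frac{1}{2} \cdot 676} = \sqrt{-38 + 338} = \sqrt{300} = 10 \sqrt{3}$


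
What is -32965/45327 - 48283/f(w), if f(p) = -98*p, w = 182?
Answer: 1600559801/808452372 ≈ 1.9798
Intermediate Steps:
-32965/45327 - 48283/f(w) = -32965/45327 - 48283/((-98*182)) = -32965*1/45327 - 48283/(-17836) = -32965/45327 - 48283*(-1/17836) = -32965/45327 + 48283/17836 = 1600559801/808452372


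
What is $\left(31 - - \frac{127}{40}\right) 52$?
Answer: $\frac{17771}{10} \approx 1777.1$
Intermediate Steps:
$\left(31 - - \frac{127}{40}\right) 52 = \left(31 + \frac{127}{40}\right) 52 = \frac{1367}{40} \cdot 52 = \frac{17771}{10}$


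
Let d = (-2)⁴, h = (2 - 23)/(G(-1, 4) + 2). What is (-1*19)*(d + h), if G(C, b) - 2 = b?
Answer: -2033/8 ≈ -254.13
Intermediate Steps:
G(C, b) = 2 + b
h = -21/8 (h = (2 - 23)/((2 + 4) + 2) = -21/(6 + 2) = -21/8 ≈ -2.6250)
d = 16
(-1*19)*(d + h) = (-1*19)*(16 - 21/8) = -19*107/8 = -2033/8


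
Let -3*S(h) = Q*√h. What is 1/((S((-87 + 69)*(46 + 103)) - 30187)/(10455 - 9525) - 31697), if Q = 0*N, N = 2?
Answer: -930/29508397 ≈ -3.1516e-5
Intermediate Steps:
Q = 0 (Q = 0*2 = 0)
S(h) = 0 (S(h) = -0*√h = -⅓*0 = 0)
1/((S((-87 + 69)*(46 + 103)) - 30187)/(10455 - 9525) - 31697) = 1/((0 - 30187)/(10455 - 9525) - 31697) = 1/(-30187/930 - 31697) = 1/(-29508397/930) = -930/29508397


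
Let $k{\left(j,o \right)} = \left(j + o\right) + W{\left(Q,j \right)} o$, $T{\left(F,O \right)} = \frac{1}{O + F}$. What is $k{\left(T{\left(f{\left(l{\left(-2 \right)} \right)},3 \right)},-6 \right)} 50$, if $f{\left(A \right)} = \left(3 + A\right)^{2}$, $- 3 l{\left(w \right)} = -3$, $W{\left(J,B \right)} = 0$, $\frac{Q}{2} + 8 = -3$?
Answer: $- \frac{5650}{19} \approx -297.37$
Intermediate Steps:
$Q = -22$ ($Q = -16 + 2 \left(-3\right) = -16 - 6 = -22$)
$l{\left(w \right)} = 1$ ($l{\left(w \right)} = \left(- \frac{1}{3}\right) \left(-3\right) = 1$)
$T{\left(F,O \right)} = \frac{1}{F + O}$
$k{\left(j,o \right)} = j + o$ ($k{\left(j,o \right)} = \left(j + o\right) + 0 o = \left(j + o\right) + 0 = j + o$)
$k{\left(T{\left(f{\left(l{\left(-2 \right)} \right)},3 \right)},-6 \right)} 50 = \left(\frac{1}{\left(3 + 1\right)^{2} + 3} - 6\right) 50 = \left(\frac{1}{4^{2} + 3} - 6\right) 50 = \left(\frac{1}{16 + 3} - 6\right) 50 = \left(\frac{1}{19} - 6\right) 50 = \left(- \frac{113}{19}\right) 50 = - \frac{5650}{19}$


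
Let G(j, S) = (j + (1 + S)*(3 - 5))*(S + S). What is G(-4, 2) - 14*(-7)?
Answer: 58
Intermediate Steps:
G(j, S) = 2*S*(-2 + j - 2*S) (G(j, S) = (j + (1 + S)*(-2))*(2*S) = (j + (-2 - 2*S))*(2*S) = (-2 + j - 2*S)*(2*S) = 2*S*(-2 + j - 2*S))
G(-4, 2) - 14*(-7) = 2*2*(-2 - 4 - 2*2) - 14*(-7) = 2*2*(-2 - 4 - 4) + 98 = 2*2*(-10) + 98 = -40 + 98 = 58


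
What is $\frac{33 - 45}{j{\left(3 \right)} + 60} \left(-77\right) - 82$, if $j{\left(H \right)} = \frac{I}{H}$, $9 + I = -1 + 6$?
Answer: $- \frac{265}{4} \approx -66.25$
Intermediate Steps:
$I = -4$ ($I = -9 + \left(-1 + 6\right) = -9 + 5 = -4$)
$j{\left(H \right)} = - \frac{4}{H}$
$\frac{33 - 45}{j{\left(3 \right)} + 60} \left(-77\right) - 82 = \frac{33 - 45}{- \frac{4}{3} + 60} \left(-77\right) - 82 = - \frac{12}{\left(-4\right) \frac{1}{3} + 60} \left(-77\right) - 82 = - \frac{12}{- \frac{4}{3} + 60} \left(-77\right) - 82 = - \frac{12}{\frac{176}{3}} \left(-77\right) - 82 = \left(-12\right) \frac{3}{176} \left(-77\right) - 82 = \left(- \frac{9}{44}\right) \left(-77\right) - 82 = \frac{63}{4} - 82 = - \frac{265}{4}$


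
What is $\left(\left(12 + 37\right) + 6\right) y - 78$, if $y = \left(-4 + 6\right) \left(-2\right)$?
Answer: $-298$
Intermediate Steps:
$y = -4$ ($y = 2 \left(-2\right) = -4$)
$\left(\left(12 + 37\right) + 6\right) y - 78 = \left(\left(12 + 37\right) + 6\right) \left(-4\right) - 78 = \left(49 + 6\right) \left(-4\right) - 78 = 55 \left(-4\right) - 78 = -220 - 78 = -298$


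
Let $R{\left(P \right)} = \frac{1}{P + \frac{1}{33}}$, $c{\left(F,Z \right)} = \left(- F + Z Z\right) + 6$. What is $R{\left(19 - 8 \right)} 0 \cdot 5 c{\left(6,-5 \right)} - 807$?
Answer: $-807$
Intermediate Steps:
$c{\left(F,Z \right)} = 6 + Z^{2} - F$ ($c{\left(F,Z \right)} = \left(- F + Z^{2}\right) + 6 = \left(Z^{2} - F\right) + 6 = 6 + Z^{2} - F$)
$R{\left(P \right)} = \frac{1}{\frac{1}{33} + P}$ ($R{\left(P \right)} = \frac{1}{P + \frac{1}{33}} = \frac{1}{\frac{1}{33} + P}$)
$R{\left(19 - 8 \right)} 0 \cdot 5 c{\left(6,-5 \right)} - 807 = \frac{33}{1 + 33 \left(19 - 8\right)} 0 \cdot 5 \left(6 + \left(-5\right)^{2} - 6\right) - 807 = \frac{33}{1 + 33 \cdot 11} \cdot 0 \left(6 + 25 - 6\right) - 807 = \frac{33}{1 + 363} \cdot 0 \cdot 25 - 807 = \frac{33}{364} \cdot 0 - 807 = 0 - 807 = -807$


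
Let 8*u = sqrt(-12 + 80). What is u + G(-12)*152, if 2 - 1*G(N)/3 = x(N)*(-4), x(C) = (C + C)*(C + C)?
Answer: 1051536 + sqrt(17)/4 ≈ 1.0515e+6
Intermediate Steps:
x(C) = 4*C**2 (x(C) = (2*C)*(2*C) = 4*C**2)
u = sqrt(17)/4 (u = sqrt(-12 + 80)/8 = sqrt(68)/8 = (2*sqrt(17))/8 = sqrt(17)/4 ≈ 1.0308)
G(N) = 6 + 48*N**2 (G(N) = 6 - 3*4*N**2*(-4) = 6 - (-48)*N**2 = 6 + 48*N**2)
u + G(-12)*152 = sqrt(17)/4 + (6 + 48*(-12)**2)*152 = sqrt(17)/4 + (6 + 48*144)*152 = sqrt(17)/4 + (6 + 6912)*152 = sqrt(17)/4 + 6918*152 = sqrt(17)/4 + 1051536 = 1051536 + sqrt(17)/4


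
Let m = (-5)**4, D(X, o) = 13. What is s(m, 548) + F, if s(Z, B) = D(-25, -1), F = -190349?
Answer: -190336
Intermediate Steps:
m = 625
s(Z, B) = 13
s(m, 548) + F = 13 - 190349 = -190336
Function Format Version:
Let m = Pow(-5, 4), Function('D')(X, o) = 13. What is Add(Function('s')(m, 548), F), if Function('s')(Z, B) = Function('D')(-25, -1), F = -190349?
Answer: -190336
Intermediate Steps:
m = 625
Function('s')(Z, B) = 13
Add(Function('s')(m, 548), F) = Add(13, -190349) = -190336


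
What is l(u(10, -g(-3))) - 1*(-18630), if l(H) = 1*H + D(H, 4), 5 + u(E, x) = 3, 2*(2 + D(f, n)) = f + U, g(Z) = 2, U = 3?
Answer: 37253/2 ≈ 18627.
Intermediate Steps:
D(f, n) = -½ + f/2 (D(f, n) = -2 + (f + 3)/2 = -2 + (3 + f)/2 = -2 + (3/2 + f/2) = -½ + f/2)
u(E, x) = -2 (u(E, x) = -5 + 3 = -2)
l(H) = -½ + 3*H/2 (l(H) = 1*H + (-½ + H/2) = H + (-½ + H/2) = -½ + 3*H/2)
l(u(10, -g(-3))) - 1*(-18630) = (-½ + (3/2)*(-2)) - 1*(-18630) = (-½ - 3) + 18630 = -7/2 + 18630 = 37253/2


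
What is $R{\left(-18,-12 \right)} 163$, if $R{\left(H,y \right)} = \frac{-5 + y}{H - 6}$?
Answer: $\frac{2771}{24} \approx 115.46$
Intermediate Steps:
$R{\left(H,y \right)} = \frac{-5 + y}{-6 + H}$
$R{\left(-18,-12 \right)} 163 = \frac{-5 - 12}{-6 - 18} \cdot 163 = \frac{1}{-24} \left(-17\right) 163 = \left(- \frac{1}{24}\right) \left(-17\right) 163 = \frac{17}{24} \cdot 163 = \frac{2771}{24}$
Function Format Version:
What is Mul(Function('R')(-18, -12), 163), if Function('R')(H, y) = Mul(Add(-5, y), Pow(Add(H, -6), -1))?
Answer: Rational(2771, 24) ≈ 115.46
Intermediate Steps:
Function('R')(H, y) = Mul(Pow(Add(-6, H), -1), Add(-5, y)) (Function('R')(H, y) = Mul(Add(-5, y), Pow(Add(-6, H), -1)) = Mul(Pow(Add(-6, H), -1), Add(-5, y)))
Mul(Function('R')(-18, -12), 163) = Mul(Mul(Pow(Add(-6, -18), -1), Add(-5, -12)), 163) = Mul(Mul(Pow(-24, -1), -17), 163) = Mul(Mul(Rational(-1, 24), -17), 163) = Mul(Rational(17, 24), 163) = Rational(2771, 24)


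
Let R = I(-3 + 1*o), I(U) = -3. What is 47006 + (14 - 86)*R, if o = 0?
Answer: 47222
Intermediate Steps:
R = -3
47006 + (14 - 86)*R = 47006 + (14 - 86)*(-3) = 47006 - 72*(-3) = 47006 + 216 = 47222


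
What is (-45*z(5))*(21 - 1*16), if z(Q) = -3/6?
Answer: 225/2 ≈ 112.50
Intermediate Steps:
z(Q) = -1/2 (z(Q) = -3*1/6 = -1/2)
(-45*z(5))*(21 - 1*16) = (-45*(-1/2))*(21 - 1*16) = 45*(21 - 16)/2 = (45/2)*5 = 225/2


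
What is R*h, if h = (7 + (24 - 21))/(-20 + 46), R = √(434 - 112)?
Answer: 5*√322/13 ≈ 6.9017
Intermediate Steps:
R = √322 ≈ 17.944
h = 5/13 (h = (7 + 3)/26 = 10*(1/26) = 5/13 ≈ 0.38462)
R*h = √322*(5/13) = 5*√322/13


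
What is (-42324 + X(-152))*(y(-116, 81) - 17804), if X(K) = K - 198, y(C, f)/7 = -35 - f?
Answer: 794419184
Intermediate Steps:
y(C, f) = -245 - 7*f (y(C, f) = 7*(-35 - f) = -245 - 7*f)
X(K) = -198 + K
(-42324 + X(-152))*(y(-116, 81) - 17804) = (-42324 + (-198 - 152))*((-245 - 7*81) - 17804) = (-42324 - 350)*((-245 - 567) - 17804) = -42674*(-812 - 17804) = -42674*(-18616) = 794419184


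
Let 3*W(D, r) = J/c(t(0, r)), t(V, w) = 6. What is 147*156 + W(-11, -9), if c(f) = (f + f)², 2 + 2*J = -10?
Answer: 1651103/72 ≈ 22932.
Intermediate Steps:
J = -6 (J = -1 + (½)*(-10) = -1 - 5 = -6)
c(f) = 4*f² (c(f) = (2*f)² = 4*f²)
W(D, r) = -1/72 (W(D, r) = (-6/(4*6²))/3 = (-6/(4*36))/3 = (-6/144)/3 = (-6*1/144)/3 = (⅓)*(-1/24) = -1/72)
147*156 + W(-11, -9) = 147*156 - 1/72 = 22932 - 1/72 = 1651103/72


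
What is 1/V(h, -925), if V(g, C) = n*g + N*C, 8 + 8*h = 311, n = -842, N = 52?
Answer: -4/319963 ≈ -1.2501e-5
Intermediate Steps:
h = 303/8 (h = -1 + (1/8)*311 = -1 + 311/8 = 303/8 ≈ 37.875)
V(g, C) = -842*g + 52*C
1/V(h, -925) = 1/(-842*303/8 + 52*(-925)) = 1/(-127563/4 - 48100) = 1/(-319963/4) = -4/319963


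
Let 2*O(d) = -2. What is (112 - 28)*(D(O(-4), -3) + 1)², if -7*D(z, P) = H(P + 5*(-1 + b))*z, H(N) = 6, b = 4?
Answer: 2028/7 ≈ 289.71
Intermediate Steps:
O(d) = -1 (O(d) = (½)*(-2) = -1)
D(z, P) = -6*z/7
(112 - 28)*(D(O(-4), -3) + 1)² = (112 - 28)*(-6/7*(-1) + 1)² = 84*(6/7 + 1)² = 84*(13/7)² = 84*(169/49) = 2028/7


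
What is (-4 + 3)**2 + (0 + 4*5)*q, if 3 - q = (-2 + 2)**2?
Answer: 61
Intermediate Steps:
q = 3 (q = 3 - (-2 + 2)**2 = 3 - 1*0**2 = 3 - 1*0 = 3 + 0 = 3)
(-4 + 3)**2 + (0 + 4*5)*q = (-4 + 3)**2 + (0 + 4*5)*3 = (-1)**2 + (0 + 20)*3 = 1 + 20*3 = 1 + 60 = 61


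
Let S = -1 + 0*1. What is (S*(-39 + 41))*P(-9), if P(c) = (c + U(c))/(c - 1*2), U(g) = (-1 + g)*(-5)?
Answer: 82/11 ≈ 7.4545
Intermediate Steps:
U(g) = 5 - 5*g
S = -1 (S = -1 + 0 = -1)
P(c) = (5 - 4*c)/(-2 + c) (P(c) = (c + (5 - 5*c))/(c - 1*2) = (5 - 4*c)/(c - 2) = (5 - 4*c)/(-2 + c))
(S*(-39 + 41))*P(-9) = (-(-39 + 41))*((5 - 4*(-9))/(-2 - 9)) = (-1*2)*((5 + 36)/(-11)) = -(-2)*41/11 = -2*(-41/11) = 82/11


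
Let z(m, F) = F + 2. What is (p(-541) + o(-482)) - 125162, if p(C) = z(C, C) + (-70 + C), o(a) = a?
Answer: -126794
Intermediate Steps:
z(m, F) = 2 + F
p(C) = -68 + 2*C (p(C) = (2 + C) + (-70 + C) = -68 + 2*C)
(p(-541) + o(-482)) - 125162 = ((-68 + 2*(-541)) - 482) - 125162 = ((-68 - 1082) - 482) - 125162 = (-1150 - 482) - 125162 = -1632 - 125162 = -126794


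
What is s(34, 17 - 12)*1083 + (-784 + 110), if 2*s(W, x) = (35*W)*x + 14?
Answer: 3228832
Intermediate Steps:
s(W, x) = 7 + 35*W*x/2 (s(W, x) = ((35*W)*x + 14)/2 = (35*W*x + 14)/2 = (14 + 35*W*x)/2 = 7 + 35*W*x/2)
s(34, 17 - 12)*1083 + (-784 + 110) = (7 + (35/2)*34*(17 - 12))*1083 + (-784 + 110) = (7 + (35/2)*34*5)*1083 - 674 = (7 + 2975)*1083 - 674 = 2982*1083 - 674 = 3229506 - 674 = 3228832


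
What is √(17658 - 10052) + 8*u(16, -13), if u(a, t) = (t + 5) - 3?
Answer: -88 + √7606 ≈ -0.78762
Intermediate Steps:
u(a, t) = 2 + t (u(a, t) = (5 + t) - 3 = 2 + t)
√(17658 - 10052) + 8*u(16, -13) = √(17658 - 10052) + 8*(2 - 13) = √7606 + 8*(-11) = √7606 - 88 = -88 + √7606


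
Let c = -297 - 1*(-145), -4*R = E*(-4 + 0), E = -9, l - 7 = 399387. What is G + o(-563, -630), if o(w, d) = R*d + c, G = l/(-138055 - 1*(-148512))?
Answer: 58101120/10457 ≈ 5556.2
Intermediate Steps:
l = 399394 (l = 7 + 399387 = 399394)
R = -9 (R = -(-9)*(-4 + 0)/4 = -(-9)*(-4)/4 = -1/4*36 = -9)
G = 399394/10457 (G = 399394/(-138055 - 1*(-148512)) = 399394/(-138055 + 148512) = 399394/10457 ≈ 38.194)
c = -152 (c = -297 + 145 = -152)
o(w, d) = -152 - 9*d (o(w, d) = -9*d - 152 = -152 - 9*d)
G + o(-563, -630) = 399394/10457 + (-152 - 9*(-630)) = 399394/10457 + (-152 + 5670) = 399394/10457 + 5518 = 58101120/10457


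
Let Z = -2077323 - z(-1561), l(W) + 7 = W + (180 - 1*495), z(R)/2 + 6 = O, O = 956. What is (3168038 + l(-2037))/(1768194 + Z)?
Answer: -3165679/311029 ≈ -10.178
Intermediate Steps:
z(R) = 1900 (z(R) = -12 + 2*956 = -12 + 1912 = 1900)
l(W) = -322 + W (l(W) = -7 + (W + (180 - 1*495)) = -7 + (W + (180 - 495)) = -7 + (W - 315) = -7 + (-315 + W) = -322 + W)
Z = -2079223 (Z = -2077323 - 1*1900 = -2077323 - 1900 = -2079223)
(3168038 + l(-2037))/(1768194 + Z) = (3168038 + (-322 - 2037))/(1768194 - 2079223) = (3168038 - 2359)/(-311029) = 3165679*(-1/311029) = -3165679/311029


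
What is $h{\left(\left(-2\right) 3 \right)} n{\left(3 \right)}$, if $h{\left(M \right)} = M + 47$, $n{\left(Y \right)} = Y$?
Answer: $123$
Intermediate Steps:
$h{\left(M \right)} = 47 + M$
$h{\left(\left(-2\right) 3 \right)} n{\left(3 \right)} = \left(47 - 6\right) 3 = 41 \cdot 3 = 123$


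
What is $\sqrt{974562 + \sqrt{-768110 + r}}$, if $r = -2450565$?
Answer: $\sqrt{974562 + 5 i \sqrt{128747}} \approx 987.2 + 0.909 i$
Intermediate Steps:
$\sqrt{974562 + \sqrt{-768110 + r}} = \sqrt{974562 + \sqrt{-768110 - 2450565}} = \sqrt{974562 + \sqrt{-3218675}} = \sqrt{974562 + 5 i \sqrt{128747}}$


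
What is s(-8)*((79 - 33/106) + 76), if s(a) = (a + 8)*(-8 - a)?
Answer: 0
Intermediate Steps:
s(a) = (-8 - a)*(8 + a) (s(a) = (8 + a)*(-8 - a) = (-8 - a)*(8 + a))
s(-8)*((79 - 33/106) + 76) = (-64 - 1*(-8)**2 - 16*(-8))*((79 - 33/106) + 76) = (-64 - 1*64 + 128)*((79 - 33*1/106) + 76) = (-64 - 64 + 128)*((79 - 33/106) + 76) = 0*(8341/106 + 76) = 0*(16397/106) = 0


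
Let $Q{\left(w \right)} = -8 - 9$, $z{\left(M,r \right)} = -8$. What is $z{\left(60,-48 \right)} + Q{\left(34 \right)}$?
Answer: $-25$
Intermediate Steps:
$Q{\left(w \right)} = -17$ ($Q{\left(w \right)} = -8 - 9 = -17$)
$z{\left(60,-48 \right)} + Q{\left(34 \right)} = -8 - 17 = -25$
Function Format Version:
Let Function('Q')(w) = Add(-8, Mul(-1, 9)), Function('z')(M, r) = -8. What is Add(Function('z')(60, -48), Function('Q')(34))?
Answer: -25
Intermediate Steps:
Function('Q')(w) = -17 (Function('Q')(w) = Add(-8, -9) = -17)
Add(Function('z')(60, -48), Function('Q')(34)) = Add(-8, -17) = -25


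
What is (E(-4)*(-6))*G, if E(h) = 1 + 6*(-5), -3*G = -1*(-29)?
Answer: -1682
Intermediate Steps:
G = -29/3 (G = -(-1)*(-29)/3 = -⅓*29 = -29/3 ≈ -9.6667)
E(h) = -29 (E(h) = 1 - 30 = -29)
(E(-4)*(-6))*G = -29*(-6)*(-29/3) = 174*(-29/3) = -1682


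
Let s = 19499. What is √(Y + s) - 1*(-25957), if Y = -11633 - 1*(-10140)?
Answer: 25957 + √18006 ≈ 26091.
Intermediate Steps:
Y = -1493 (Y = -11633 + 10140 = -1493)
√(Y + s) - 1*(-25957) = √(-1493 + 19499) - 1*(-25957) = √18006 + 25957 = 25957 + √18006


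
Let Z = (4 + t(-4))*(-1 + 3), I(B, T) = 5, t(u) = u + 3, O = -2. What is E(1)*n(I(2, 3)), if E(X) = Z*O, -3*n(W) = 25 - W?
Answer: 80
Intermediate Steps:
t(u) = 3 + u
Z = 6 (Z = (4 + (3 - 4))*(-1 + 3) = (4 - 1)*2 = 3*2 = 6)
n(W) = -25/3 + W/3 (n(W) = -(25 - W)/3 = -25/3 + W/3)
E(X) = -12 (E(X) = 6*(-2) = -12)
E(1)*n(I(2, 3)) = -12*(-25/3 + (1/3)*5) = -12*(-25/3 + 5/3) = -12*(-20/3) = 80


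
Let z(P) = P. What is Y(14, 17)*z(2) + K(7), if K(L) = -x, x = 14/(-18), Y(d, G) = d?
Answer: 259/9 ≈ 28.778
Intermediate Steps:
x = -7/9 (x = 14*(-1/18) = -7/9 ≈ -0.77778)
K(L) = 7/9 (K(L) = -1*(-7/9) = 7/9)
Y(14, 17)*z(2) + K(7) = 14*2 + 7/9 = 28 + 7/9 = 259/9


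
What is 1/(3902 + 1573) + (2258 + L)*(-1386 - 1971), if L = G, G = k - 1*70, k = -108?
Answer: -38229515999/5475 ≈ -6.9826e+6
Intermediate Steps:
G = -178 (G = -108 - 1*70 = -108 - 70 = -178)
L = -178
1/(3902 + 1573) + (2258 + L)*(-1386 - 1971) = 1/(3902 + 1573) + (2258 - 178)*(-1386 - 1971) = 1/5475 + 2080*(-3357) = 1/5475 - 6982560 = -38229515999/5475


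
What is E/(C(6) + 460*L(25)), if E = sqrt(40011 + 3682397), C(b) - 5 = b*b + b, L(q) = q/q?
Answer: 2*sqrt(930602)/507 ≈ 3.8054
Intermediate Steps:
L(q) = 1
C(b) = 5 + b + b**2 (C(b) = 5 + (b*b + b) = 5 + (b**2 + b) = 5 + (b + b**2) = 5 + b + b**2)
E = 2*sqrt(930602) (E = sqrt(3722408) = 2*sqrt(930602) ≈ 1929.4)
E/(C(6) + 460*L(25)) = (2*sqrt(930602))/((5 + 6 + 6**2) + 460*1) = (2*sqrt(930602))/((5 + 6 + 36) + 460) = (2*sqrt(930602))/(47 + 460) = (2*sqrt(930602))/507 = (2*sqrt(930602))*(1/507) = 2*sqrt(930602)/507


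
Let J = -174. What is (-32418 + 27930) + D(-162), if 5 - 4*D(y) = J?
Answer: -17773/4 ≈ -4443.3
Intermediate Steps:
D(y) = 179/4 (D(y) = 5/4 - 1/4*(-174) = 5/4 + 87/2 = 179/4)
(-32418 + 27930) + D(-162) = (-32418 + 27930) + 179/4 = -4488 + 179/4 = -17773/4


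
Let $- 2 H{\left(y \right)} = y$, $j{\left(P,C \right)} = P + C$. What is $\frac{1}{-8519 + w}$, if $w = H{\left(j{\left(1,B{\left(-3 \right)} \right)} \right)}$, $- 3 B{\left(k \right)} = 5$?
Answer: $- \frac{3}{25556} \approx -0.00011739$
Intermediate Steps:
$B{\left(k \right)} = - \frac{5}{3}$ ($B{\left(k \right)} = \left(- \frac{1}{3}\right) 5 = - \frac{5}{3}$)
$j{\left(P,C \right)} = C + P$
$H{\left(y \right)} = - \frac{y}{2}$
$w = \frac{1}{3}$ ($w = - \frac{- \frac{5}{3} + 1}{2} = \left(- \frac{1}{2}\right) \left(- \frac{2}{3}\right) = \frac{1}{3} \approx 0.33333$)
$\frac{1}{-8519 + w} = \frac{1}{-8519 + \frac{1}{3}} = \frac{1}{- \frac{25556}{3}} = - \frac{3}{25556}$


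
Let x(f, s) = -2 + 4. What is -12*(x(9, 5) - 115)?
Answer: 1356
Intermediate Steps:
x(f, s) = 2
-12*(x(9, 5) - 115) = -12*(2 - 115) = -12*(-113) = 1356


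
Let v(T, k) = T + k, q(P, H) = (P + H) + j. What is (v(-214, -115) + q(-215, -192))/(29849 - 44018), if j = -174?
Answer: 910/14169 ≈ 0.064225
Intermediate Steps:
q(P, H) = -174 + H + P (q(P, H) = (P + H) - 174 = (H + P) - 174 = -174 + H + P)
(v(-214, -115) + q(-215, -192))/(29849 - 44018) = ((-214 - 115) + (-174 - 192 - 215))/(29849 - 44018) = (-329 - 581)/(-14169) = -910*(-1/14169) = 910/14169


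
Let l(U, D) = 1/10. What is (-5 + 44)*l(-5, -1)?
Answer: 39/10 ≈ 3.9000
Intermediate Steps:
l(U, D) = ⅒
(-5 + 44)*l(-5, -1) = (-5 + 44)*(⅒) = 39*(⅒) = 39/10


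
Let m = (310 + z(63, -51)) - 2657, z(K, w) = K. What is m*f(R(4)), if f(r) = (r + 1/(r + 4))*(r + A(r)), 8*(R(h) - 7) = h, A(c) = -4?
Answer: -1394953/23 ≈ -60650.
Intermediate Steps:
R(h) = 7 + h/8
f(r) = (-4 + r)*(r + 1/(4 + r)) (f(r) = (r + 1/(r + 4))*(r - 4) = (r + 1/(4 + r))*(-4 + r) = (-4 + r)*(r + 1/(4 + r)))
m = -2284 (m = (310 + 63) - 2657 = 373 - 2657 = -2284)
m*f(R(4)) = -2284*(-4 + (7 + (⅛)*4)³ - 15*(7 + (⅛)*4))/(4 + (7 + (⅛)*4)) = -2284*(-4 + (7 + ½)³ - 15*(7 + ½))/(4 + (7 + ½)) = -2284*(-4 + (15/2)³ - 15*15/2)/(4 + 15/2) = -2284*(-4 + 3375/8 - 225/2)/23/2 = -4568*2443/(23*8) = -2284*2443/92 = -1394953/23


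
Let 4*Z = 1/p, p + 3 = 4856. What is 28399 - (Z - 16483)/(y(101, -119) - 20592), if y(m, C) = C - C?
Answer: 11351666373701/399731904 ≈ 28398.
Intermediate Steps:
p = 4853 (p = -3 + 4856 = 4853)
y(m, C) = 0
Z = 1/19412 (Z = (¼)/4853 = (¼)*(1/4853) = 1/19412 ≈ 5.1515e-5)
28399 - (Z - 16483)/(y(101, -119) - 20592) = 28399 - (1/19412 - 16483)/(0 - 20592) = 28399 - (-319967995)/(19412*(-20592)) = 28399 - (-319967995)*(-1)/(19412*20592) = 28399 - 1*319967995/399731904 = 28399 - 319967995/399731904 = 11351666373701/399731904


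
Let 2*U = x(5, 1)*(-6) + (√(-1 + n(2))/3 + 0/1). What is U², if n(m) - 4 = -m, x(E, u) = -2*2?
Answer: 5329/36 ≈ 148.03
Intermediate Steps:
x(E, u) = -4
n(m) = 4 - m
U = 73/6 (U = (-4*(-6) + (√(-1 + (4 - 1*2))/3 + 0/1))/2 = (24 + (√(-1 + (4 - 2))*(⅓) + 0*1))/2 = (24 + (√(-1 + 2)*(⅓) + 0))/2 = (24 + (√1*(⅓) + 0))/2 = (24 + (1*(⅓) + 0))/2 = (24 + (⅓ + 0))/2 = (24 + ⅓)/2 = (½)*(73/3) = 73/6 ≈ 12.167)
U² = (73/6)² = 5329/36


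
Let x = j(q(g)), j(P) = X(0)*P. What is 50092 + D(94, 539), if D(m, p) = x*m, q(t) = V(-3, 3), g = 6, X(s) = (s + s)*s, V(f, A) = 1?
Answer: 50092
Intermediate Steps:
X(s) = 2*s**2 (X(s) = (2*s)*s = 2*s**2)
q(t) = 1
j(P) = 0 (j(P) = (2*0**2)*P = (2*0)*P = 0*P = 0)
x = 0
D(m, p) = 0 (D(m, p) = 0*m = 0)
50092 + D(94, 539) = 50092 + 0 = 50092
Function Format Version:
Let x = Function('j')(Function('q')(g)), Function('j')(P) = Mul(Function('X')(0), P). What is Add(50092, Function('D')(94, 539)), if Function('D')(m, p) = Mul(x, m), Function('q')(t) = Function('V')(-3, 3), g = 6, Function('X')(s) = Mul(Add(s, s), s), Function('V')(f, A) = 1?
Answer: 50092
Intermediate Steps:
Function('X')(s) = Mul(2, Pow(s, 2)) (Function('X')(s) = Mul(Mul(2, s), s) = Mul(2, Pow(s, 2)))
Function('q')(t) = 1
Function('j')(P) = 0 (Function('j')(P) = Mul(Mul(2, Pow(0, 2)), P) = Mul(Mul(2, 0), P) = Mul(0, P) = 0)
x = 0
Function('D')(m, p) = 0 (Function('D')(m, p) = Mul(0, m) = 0)
Add(50092, Function('D')(94, 539)) = Add(50092, 0) = 50092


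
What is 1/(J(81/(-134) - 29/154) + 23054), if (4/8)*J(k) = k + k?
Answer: 5159/118919226 ≈ 4.3382e-5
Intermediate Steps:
J(k) = 4*k (J(k) = 2*(k + k) = 2*(2*k) = 4*k)
1/(J(81/(-134) - 29/154) + 23054) = 1/(4*(81/(-134) - 29/154) + 23054) = 1/(4*(81*(-1/134) - 29*1/154) + 23054) = 1/(4*(-81/134 - 29/154) + 23054) = 1/(4*(-4090/5159) + 23054) = 1/(-16360/5159 + 23054) = 1/(118919226/5159) = 5159/118919226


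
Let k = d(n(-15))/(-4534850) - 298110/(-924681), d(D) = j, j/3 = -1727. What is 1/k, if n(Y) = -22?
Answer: 1397763210950/452224968587 ≈ 3.0909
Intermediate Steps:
j = -5181 (j = 3*(-1727) = -5181)
d(D) = -5181
k = 452224968587/1397763210950 (k = -5181/(-4534850) - 298110/(-924681) = -5181*(-1/4534850) - 298110*(-1/924681) = 5181/4534850 + 99370/308227 = 452224968587/1397763210950 ≈ 0.32353)
1/k = 1/(452224968587/1397763210950) = 1397763210950/452224968587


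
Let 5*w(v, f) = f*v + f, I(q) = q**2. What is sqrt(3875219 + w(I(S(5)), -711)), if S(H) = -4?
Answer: 2*sqrt(24205010)/5 ≈ 1967.9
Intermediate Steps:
w(v, f) = f/5 + f*v/5 (w(v, f) = (f*v + f)/5 = (f + f*v)/5 = f/5 + f*v/5)
sqrt(3875219 + w(I(S(5)), -711)) = sqrt(3875219 + (1/5)*(-711)*(1 + (-4)**2)) = sqrt(3875219 + (1/5)*(-711)*(1 + 16)) = sqrt(3875219 + (1/5)*(-711)*17) = sqrt(3875219 - 12087/5) = sqrt(19364008/5) = 2*sqrt(24205010)/5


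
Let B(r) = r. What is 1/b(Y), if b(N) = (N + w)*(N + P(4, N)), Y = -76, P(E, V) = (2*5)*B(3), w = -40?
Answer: 1/5336 ≈ 0.00018741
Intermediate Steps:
P(E, V) = 30 (P(E, V) = (2*5)*3 = 10*3 = 30)
b(N) = (-40 + N)*(30 + N) (b(N) = (N - 40)*(N + 30) = (-40 + N)*(30 + N))
1/b(Y) = 1/(-1200 + (-76)² - 10*(-76)) = 1/(-1200 + 5776 + 760) = 1/5336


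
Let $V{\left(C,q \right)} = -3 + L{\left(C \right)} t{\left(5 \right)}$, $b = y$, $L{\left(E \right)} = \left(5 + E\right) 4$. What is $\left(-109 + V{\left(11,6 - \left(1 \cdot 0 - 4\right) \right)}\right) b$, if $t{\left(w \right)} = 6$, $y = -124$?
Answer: $-33728$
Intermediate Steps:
$L{\left(E \right)} = 20 + 4 E$
$b = -124$
$V{\left(C,q \right)} = 117 + 24 C$ ($V{\left(C,q \right)} = -3 + \left(20 + 4 C\right) 6 = -3 + \left(120 + 24 C\right) = 117 + 24 C$)
$\left(-109 + V{\left(11,6 - \left(1 \cdot 0 - 4\right) \right)}\right) b = \left(-109 + \left(117 + 24 \cdot 11\right)\right) \left(-124\right) = \left(-109 + \left(117 + 264\right)\right) \left(-124\right) = \left(-109 + 381\right) \left(-124\right) = 272 \left(-124\right) = -33728$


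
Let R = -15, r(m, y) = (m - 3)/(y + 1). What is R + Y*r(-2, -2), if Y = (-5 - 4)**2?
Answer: 390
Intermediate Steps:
r(m, y) = (-3 + m)/(1 + y)
Y = 81 (Y = (-9)**2 = 81)
R + Y*r(-2, -2) = -15 + 81*((-3 - 2)/(1 - 2)) = -15 + 81*(-5/(-1)) = -15 + 81*(-1*(-5)) = -15 + 81*5 = -15 + 405 = 390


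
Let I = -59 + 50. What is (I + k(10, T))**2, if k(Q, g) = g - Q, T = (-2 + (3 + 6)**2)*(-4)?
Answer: 112225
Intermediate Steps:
I = -9
T = -316 (T = (-2 + 9**2)*(-4) = (-2 + 81)*(-4) = 79*(-4) = -316)
(I + k(10, T))**2 = (-9 + (-316 - 1*10))**2 = (-9 + (-316 - 10))**2 = (-9 - 326)**2 = (-335)**2 = 112225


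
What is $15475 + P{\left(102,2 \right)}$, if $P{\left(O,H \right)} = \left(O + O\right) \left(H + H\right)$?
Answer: $16291$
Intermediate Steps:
$P{\left(O,H \right)} = 4 H O$ ($P{\left(O,H \right)} = 2 O 2 H = 4 H O$)
$15475 + P{\left(102,2 \right)} = 15475 + 4 \cdot 2 \cdot 102 = 15475 + 816 = 16291$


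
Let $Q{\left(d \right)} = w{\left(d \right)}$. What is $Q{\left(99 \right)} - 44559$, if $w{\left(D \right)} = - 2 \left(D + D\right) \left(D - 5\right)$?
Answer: $-81783$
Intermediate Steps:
$w{\left(D \right)} = - 4 D \left(-5 + D\right)$ ($w{\left(D \right)} = - 2 \cdot 2 D \left(-5 + D\right) = - 4 D \left(-5 + D\right)$)
$Q{\left(d \right)} = 4 d \left(5 - d\right)$
$Q{\left(99 \right)} - 44559 = 4 \cdot 99 \left(5 - 99\right) - 44559 = 4 \cdot 99 \left(-94\right) - 44559 = -37224 - 44559 = -81783$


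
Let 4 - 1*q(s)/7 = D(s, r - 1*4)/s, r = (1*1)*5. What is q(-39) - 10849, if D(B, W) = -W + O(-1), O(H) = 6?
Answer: -421984/39 ≈ -10820.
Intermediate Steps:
r = 5 (r = 1*5 = 5)
D(B, W) = 6 - W (D(B, W) = -W + 6 = 6 - W)
q(s) = 28 - 35/s (q(s) = 28 - 7*(6 - (5 - 1*4))/s = 28 - 7*(6 - (5 - 4))/s = 28 - 7*(6 - 1*1)/s = 28 - 7*(6 - 1)/s = 28 - 35/s)
q(-39) - 10849 = (28 - 35/(-39)) - 10849 = (28 - 35*(-1/39)) - 10849 = (28 + 35/39) - 10849 = 1127/39 - 10849 = -421984/39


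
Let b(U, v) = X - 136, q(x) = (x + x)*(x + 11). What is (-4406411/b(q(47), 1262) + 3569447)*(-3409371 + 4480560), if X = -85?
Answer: 849725171101422/221 ≈ 3.8449e+12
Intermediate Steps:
q(x) = 2*x*(11 + x) (q(x) = (2*x)*(11 + x) = 2*x*(11 + x))
b(U, v) = -221 (b(U, v) = -85 - 136 = -221)
(-4406411/b(q(47), 1262) + 3569447)*(-3409371 + 4480560) = (-4406411/(-221) + 3569447)*(-3409371 + 4480560) = (-4406411*(-1/221) + 3569447)*1071189 = (4406411/221 + 3569447)*1071189 = (793254198/221)*1071189 = 849725171101422/221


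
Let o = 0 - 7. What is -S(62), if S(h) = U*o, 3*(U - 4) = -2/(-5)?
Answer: 434/15 ≈ 28.933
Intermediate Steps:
o = -7
U = 62/15 (U = 4 + (-2/(-5))/3 = 4 + (-2*(-1/5))/3 = 4 + (1/3)*(2/5) = 4 + 2/15 = 62/15 ≈ 4.1333)
S(h) = -434/15 (S(h) = (62/15)*(-7) = -434/15)
-S(62) = -1*(-434/15) = 434/15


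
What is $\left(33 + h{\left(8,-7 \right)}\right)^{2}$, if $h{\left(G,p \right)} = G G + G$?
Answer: $11025$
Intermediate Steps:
$h{\left(G,p \right)} = G + G^{2}$ ($h{\left(G,p \right)} = G^{2} + G = G + G^{2}$)
$\left(33 + h{\left(8,-7 \right)}\right)^{2} = \left(33 + 8 \left(1 + 8\right)\right)^{2} = \left(33 + 8 \cdot 9\right)^{2} = \left(33 + 72\right)^{2} = 105^{2} = 11025$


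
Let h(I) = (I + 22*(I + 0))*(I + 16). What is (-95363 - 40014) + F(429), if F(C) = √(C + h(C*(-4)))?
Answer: -135377 + √67096029 ≈ -1.2719e+5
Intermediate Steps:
h(I) = 23*I*(16 + I) (h(I) = (I + 22*I)*(16 + I) = (23*I)*(16 + I) = 23*I*(16 + I))
F(C) = √(C - 92*C*(16 - 4*C)) (F(C) = √(C + 23*(C*(-4))*(16 + C*(-4))) = √(C + 23*(-4*C)*(16 - 4*C)) = √(C - 92*C*(16 - 4*C)))
(-95363 - 40014) + F(429) = (-95363 - 40014) + √(429*(-1471 + 368*429)) = -135377 + √(429*(-1471 + 157872)) = -135377 + √(429*156401) = -135377 + √67096029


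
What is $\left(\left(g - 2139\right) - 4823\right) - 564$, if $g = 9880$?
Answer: $2354$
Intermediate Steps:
$\left(\left(g - 2139\right) - 4823\right) - 564 = \left(\left(9880 - 2139\right) - 4823\right) - 564 = \left(7741 - 4823\right) - 564 = 2918 - 564 = 2354$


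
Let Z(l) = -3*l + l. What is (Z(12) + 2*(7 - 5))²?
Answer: 400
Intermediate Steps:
Z(l) = -2*l
(Z(12) + 2*(7 - 5))² = (-2*12 + 2*(7 - 5))² = (-24 + 2*2)² = (-24 + 4)² = (-20)² = 400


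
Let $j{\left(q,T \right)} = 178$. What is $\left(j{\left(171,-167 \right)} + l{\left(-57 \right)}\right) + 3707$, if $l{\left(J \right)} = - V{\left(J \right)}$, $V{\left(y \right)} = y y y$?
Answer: $189078$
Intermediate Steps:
$V{\left(y \right)} = y^{3}$ ($V{\left(y \right)} = y^{2} y = y^{3}$)
$l{\left(J \right)} = - J^{3}$
$\left(j{\left(171,-167 \right)} + l{\left(-57 \right)}\right) + 3707 = \left(178 - \left(-57\right)^{3}\right) + 3707 = \left(178 - -185193\right) + 3707 = \left(178 + 185193\right) + 3707 = 185371 + 3707 = 189078$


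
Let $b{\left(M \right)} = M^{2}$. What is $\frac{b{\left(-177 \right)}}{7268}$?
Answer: $\frac{31329}{7268} \approx 4.3105$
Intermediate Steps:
$\frac{b{\left(-177 \right)}}{7268} = \frac{\left(-177\right)^{2}}{7268} = 31329 \cdot \frac{1}{7268} = \frac{31329}{7268}$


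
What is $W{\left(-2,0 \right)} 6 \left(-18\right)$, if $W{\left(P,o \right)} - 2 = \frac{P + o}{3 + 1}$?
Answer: $-162$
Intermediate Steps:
$W{\left(P,o \right)} = 2 + \frac{P}{4} + \frac{o}{4}$ ($W{\left(P,o \right)} = 2 + \frac{P + o}{3 + 1} = 2 + \frac{P + o}{4} = 2 + \left(P + o\right) \frac{1}{4} = 2 + \left(\frac{P}{4} + \frac{o}{4}\right) = 2 + \frac{P}{4} + \frac{o}{4}$)
$W{\left(-2,0 \right)} 6 \left(-18\right) = \left(2 + \frac{1}{4} \left(-2\right) + \frac{1}{4} \cdot 0\right) 6 \left(-18\right) = \left(2 - \frac{1}{2} + 0\right) 6 \left(-18\right) = \frac{3}{2} \cdot 6 \left(-18\right) = 9 \left(-18\right) = -162$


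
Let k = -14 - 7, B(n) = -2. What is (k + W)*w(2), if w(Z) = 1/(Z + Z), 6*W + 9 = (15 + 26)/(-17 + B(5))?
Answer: -1303/228 ≈ -5.7149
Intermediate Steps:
k = -21
W = -106/57 (W = -3/2 + ((15 + 26)/(-17 - 2))/6 = -3/2 + (41/(-19))/6 = -3/2 + (41*(-1/19))/6 = -3/2 + (1/6)*(-41/19) = -3/2 - 41/114 = -106/57 ≈ -1.8596)
w(Z) = 1/(2*Z)
(k + W)*w(2) = (-21 - 106/57)*((1/2)/2) = -1303/(114*2) = -1303/57*1/4 = -1303/228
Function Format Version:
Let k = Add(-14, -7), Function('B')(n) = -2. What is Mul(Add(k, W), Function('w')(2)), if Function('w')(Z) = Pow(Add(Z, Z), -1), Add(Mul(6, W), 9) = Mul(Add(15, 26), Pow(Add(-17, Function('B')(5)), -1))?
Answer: Rational(-1303, 228) ≈ -5.7149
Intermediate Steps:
k = -21
W = Rational(-106, 57) (W = Add(Rational(-3, 2), Mul(Rational(1, 6), Mul(Add(15, 26), Pow(Add(-17, -2), -1)))) = Add(Rational(-3, 2), Mul(Rational(1, 6), Mul(41, Pow(-19, -1)))) = Add(Rational(-3, 2), Mul(Rational(1, 6), Mul(41, Rational(-1, 19)))) = Add(Rational(-3, 2), Mul(Rational(1, 6), Rational(-41, 19))) = Add(Rational(-3, 2), Rational(-41, 114)) = Rational(-106, 57) ≈ -1.8596)
Function('w')(Z) = Mul(Rational(1, 2), Pow(Z, -1)) (Function('w')(Z) = Pow(Mul(2, Z), -1) = Mul(Rational(1, 2), Pow(Z, -1)))
Mul(Add(k, W), Function('w')(2)) = Mul(Add(-21, Rational(-106, 57)), Mul(Rational(1, 2), Pow(2, -1))) = Mul(Rational(-1303, 57), Mul(Rational(1, 2), Rational(1, 2))) = Mul(Rational(-1303, 57), Rational(1, 4)) = Rational(-1303, 228)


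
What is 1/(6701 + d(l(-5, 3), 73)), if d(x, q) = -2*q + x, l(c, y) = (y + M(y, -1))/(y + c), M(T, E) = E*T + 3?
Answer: 2/13107 ≈ 0.00015259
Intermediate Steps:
M(T, E) = 3 + E*T
l(c, y) = 3/(c + y) (l(c, y) = (y + (3 - y))/(y + c) = 3/(c + y))
d(x, q) = x - 2*q
1/(6701 + d(l(-5, 3), 73)) = 1/(6701 + (3/(-5 + 3) - 2*73)) = 1/(6701 + (3/(-2) - 146)) = 1/(6701 + (3*(-½) - 146)) = 1/(6701 + (-3/2 - 146)) = 1/(6701 - 295/2) = 1/(13107/2) = 2/13107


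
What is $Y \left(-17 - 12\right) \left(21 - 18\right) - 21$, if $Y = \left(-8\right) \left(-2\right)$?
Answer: $-1413$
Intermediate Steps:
$Y = 16$
$Y \left(-17 - 12\right) \left(21 - 18\right) - 21 = 16 \left(-17 - 12\right) \left(21 - 18\right) - 21 = 16 \left(\left(-29\right) 3\right) - 21 = 16 \left(-87\right) - 21 = -1392 - 21 = -1413$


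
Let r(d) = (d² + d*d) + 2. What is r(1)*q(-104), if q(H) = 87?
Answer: 348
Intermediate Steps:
r(d) = 2 + 2*d² (r(d) = (d² + d²) + 2 = 2*d² + 2 = 2 + 2*d²)
r(1)*q(-104) = (2 + 2*1²)*87 = (2 + 2*1)*87 = (2 + 2)*87 = 4*87 = 348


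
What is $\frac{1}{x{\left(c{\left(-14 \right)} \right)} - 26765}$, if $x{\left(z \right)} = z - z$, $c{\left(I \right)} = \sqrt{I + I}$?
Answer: $- \frac{1}{26765} \approx -3.7362 \cdot 10^{-5}$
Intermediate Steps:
$c{\left(I \right)} = \sqrt{2} \sqrt{I}$ ($c{\left(I \right)} = \sqrt{2 I} = \sqrt{2} \sqrt{I}$)
$x{\left(z \right)} = 0$
$\frac{1}{x{\left(c{\left(-14 \right)} \right)} - 26765} = \frac{1}{0 - 26765} = \frac{1}{-26765} = - \frac{1}{26765}$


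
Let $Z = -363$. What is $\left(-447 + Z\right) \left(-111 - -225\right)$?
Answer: $-92340$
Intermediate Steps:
$\left(-447 + Z\right) \left(-111 - -225\right) = \left(-447 - 363\right) \left(-111 - -225\right) = - 810 \left(-111 + 225\right) = \left(-810\right) 114 = -92340$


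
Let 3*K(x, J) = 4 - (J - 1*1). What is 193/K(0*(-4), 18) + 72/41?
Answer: -22803/533 ≈ -42.782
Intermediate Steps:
K(x, J) = 5/3 - J/3 (K(x, J) = (4 - (J - 1*1))/3 = (4 - (J - 1))/3 = (4 - (-1 + J))/3 = (4 + (1 - J))/3 = (5 - J)/3 = 5/3 - J/3)
193/K(0*(-4), 18) + 72/41 = 193/(5/3 - 1/3*18) + 72/41 = 193/(5/3 - 6) + 72*(1/41) = 193/(-13/3) + 72/41 = 193*(-3/13) + 72/41 = -579/13 + 72/41 = -22803/533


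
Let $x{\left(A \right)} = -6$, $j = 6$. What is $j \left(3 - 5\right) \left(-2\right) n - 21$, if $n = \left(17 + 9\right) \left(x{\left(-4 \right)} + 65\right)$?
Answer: $36795$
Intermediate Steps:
$n = 1534$ ($n = \left(17 + 9\right) \left(-6 + 65\right) = 26 \cdot 59 = 1534$)
$j \left(3 - 5\right) \left(-2\right) n - 21 = 6 \left(3 - 5\right) \left(-2\right) 1534 - 21 = 6 \left(\left(-2\right) \left(-2\right)\right) 1534 - 21 = 6 \cdot 4 \cdot 1534 - 21 = 24 \cdot 1534 - 21 = 36816 - 21 = 36795$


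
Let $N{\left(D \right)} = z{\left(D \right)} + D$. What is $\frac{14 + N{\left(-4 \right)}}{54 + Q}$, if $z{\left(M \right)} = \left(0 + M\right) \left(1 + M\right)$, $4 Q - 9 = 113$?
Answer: $\frac{44}{169} \approx 0.26035$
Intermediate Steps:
$Q = \frac{61}{2}$ ($Q = \frac{9}{4} + \frac{1}{4} \cdot 113 = \frac{9}{4} + \frac{113}{4} = \frac{61}{2} \approx 30.5$)
$z{\left(M \right)} = M \left(1 + M\right)$
$N{\left(D \right)} = D + D \left(1 + D\right)$ ($N{\left(D \right)} = D \left(1 + D\right) + D = D + D \left(1 + D\right)$)
$\frac{14 + N{\left(-4 \right)}}{54 + Q} = \frac{14 - 4 \left(2 - 4\right)}{54 + \frac{61}{2}} = \frac{14 - -8}{\frac{169}{2}} = \left(14 + 8\right) \frac{2}{169} = 22 \cdot \frac{2}{169} = \frac{44}{169}$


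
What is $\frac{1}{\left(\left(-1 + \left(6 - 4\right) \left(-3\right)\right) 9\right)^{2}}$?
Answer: $\frac{1}{3969} \approx 0.00025195$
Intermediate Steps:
$\frac{1}{\left(\left(-1 + \left(6 - 4\right) \left(-3\right)\right) 9\right)^{2}} = \frac{1}{\left(\left(-1 + 2 \left(-3\right)\right) 9\right)^{2}} = \frac{1}{\left(\left(-1 - 6\right) 9\right)^{2}} = \frac{1}{\left(\left(-7\right) 9\right)^{2}} = \frac{1}{\left(-63\right)^{2}} = \frac{1}{3969}$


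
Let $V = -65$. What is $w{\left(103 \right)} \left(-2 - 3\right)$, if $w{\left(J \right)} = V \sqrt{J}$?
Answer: $325 \sqrt{103} \approx 3298.4$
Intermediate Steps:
$w{\left(J \right)} = - 65 \sqrt{J}$
$w{\left(103 \right)} \left(-2 - 3\right) = - 65 \sqrt{103} \left(-2 - 3\right) = - 65 \sqrt{103} \left(-5\right) = 325 \sqrt{103}$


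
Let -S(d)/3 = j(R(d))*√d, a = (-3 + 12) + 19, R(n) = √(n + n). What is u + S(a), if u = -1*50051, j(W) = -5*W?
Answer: -50051 + 420*√2 ≈ -49457.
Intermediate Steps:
R(n) = √2*√n (R(n) = √(2*n) = √2*√n)
a = 28 (a = 9 + 19 = 28)
S(d) = 15*d*√2 (S(d) = -3*(-5*√2*√d)*√d = -(-15)*d*√2 = 15*d*√2)
u = -50051
u + S(a) = -50051 + 15*28*√2 = -50051 + 420*√2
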